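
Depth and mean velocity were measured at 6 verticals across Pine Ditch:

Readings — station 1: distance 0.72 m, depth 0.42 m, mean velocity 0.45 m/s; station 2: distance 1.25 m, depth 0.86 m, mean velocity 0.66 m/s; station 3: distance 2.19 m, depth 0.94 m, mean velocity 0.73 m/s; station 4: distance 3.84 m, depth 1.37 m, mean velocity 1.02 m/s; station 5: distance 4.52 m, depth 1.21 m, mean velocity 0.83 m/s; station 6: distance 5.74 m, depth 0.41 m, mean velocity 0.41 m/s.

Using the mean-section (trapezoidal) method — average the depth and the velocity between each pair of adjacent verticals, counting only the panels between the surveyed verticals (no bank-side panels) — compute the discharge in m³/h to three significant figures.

Panel 1-2: Δb = 0.53 m, d̄ = (0.42+0.86)/2 = 0.64, v̄ = (0.45+0.66)/2 = 0.555 → q = 0.53×0.64×0.555 = 0.1883 m³/s
Panel 2-3: Δb = 0.94 m, d̄ = (0.86+0.94)/2 = 0.9, v̄ = (0.66+0.73)/2 = 0.695 → q = 0.94×0.9×0.695 = 0.5880 m³/s
Panel 3-4: Δb = 1.65 m, d̄ = (0.94+1.37)/2 = 1.155, v̄ = (0.73+1.02)/2 = 0.875 → q = 1.65×1.155×0.875 = 1.668 m³/s
Panel 4-5: Δb = 0.68 m, d̄ = (1.37+1.21)/2 = 1.29, v̄ = (1.02+0.83)/2 = 0.925 → q = 0.68×1.29×0.925 = 0.8114 m³/s
Panel 5-6: Δb = 1.22 m, d̄ = (1.21+0.41)/2 = 0.81, v̄ = (0.83+0.41)/2 = 0.62 → q = 1.22×0.81×0.62 = 0.6127 m³/s
Q = Σ q = 3.868 m³/s
= 3.868 × 3600 = 13920 m³/h

13900 m³/h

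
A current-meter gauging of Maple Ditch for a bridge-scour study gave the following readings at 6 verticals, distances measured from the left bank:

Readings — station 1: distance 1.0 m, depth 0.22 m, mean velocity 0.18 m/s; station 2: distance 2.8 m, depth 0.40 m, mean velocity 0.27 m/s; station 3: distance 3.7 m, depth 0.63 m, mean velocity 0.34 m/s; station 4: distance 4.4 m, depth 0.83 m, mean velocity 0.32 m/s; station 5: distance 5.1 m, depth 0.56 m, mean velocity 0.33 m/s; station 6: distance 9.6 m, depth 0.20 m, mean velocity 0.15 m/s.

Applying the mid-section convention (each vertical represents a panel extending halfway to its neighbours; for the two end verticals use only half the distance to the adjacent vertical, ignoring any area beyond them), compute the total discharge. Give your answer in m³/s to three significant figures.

1.09 m³/s

w_1 = (2.8 − 1.0)/2 = 0.9 m; q_1 = 0.18 × 0.22 × 0.9 = 0.03564 m³/s
w_2 = (3.7 − 1.0)/2 = 1.35 m; q_2 = 0.27 × 0.40 × 1.35 = 0.1458 m³/s
w_3 = (4.4 − 2.8)/2 = 0.8 m; q_3 = 0.34 × 0.63 × 0.8 = 0.1714 m³/s
w_4 = (5.1 − 3.7)/2 = 0.7 m; q_4 = 0.32 × 0.83 × 0.7 = 0.1859 m³/s
w_5 = (9.6 − 4.4)/2 = 2.6 m; q_5 = 0.33 × 0.56 × 2.6 = 0.4805 m³/s
w_6 = (9.6 − 5.1)/2 = 2.25 m; q_6 = 0.15 × 0.20 × 2.25 = 0.06750 m³/s
Q = Σ qᵢ = 1.087 m³/s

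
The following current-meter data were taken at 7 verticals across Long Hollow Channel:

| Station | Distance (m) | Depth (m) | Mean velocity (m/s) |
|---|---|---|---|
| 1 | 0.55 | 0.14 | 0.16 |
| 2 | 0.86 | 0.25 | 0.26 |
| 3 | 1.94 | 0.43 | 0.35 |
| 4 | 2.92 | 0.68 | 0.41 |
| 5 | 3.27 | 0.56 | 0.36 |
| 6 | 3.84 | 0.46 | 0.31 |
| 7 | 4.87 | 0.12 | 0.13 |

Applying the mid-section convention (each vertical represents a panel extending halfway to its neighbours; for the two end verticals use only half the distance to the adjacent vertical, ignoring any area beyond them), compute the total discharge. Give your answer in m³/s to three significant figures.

w_1 = (0.86 − 0.55)/2 = 0.155 m; q_1 = 0.16 × 0.14 × 0.155 = 0.003472 m³/s
w_2 = (1.94 − 0.55)/2 = 0.695 m; q_2 = 0.26 × 0.25 × 0.695 = 0.04518 m³/s
w_3 = (2.92 − 0.86)/2 = 1.03 m; q_3 = 0.35 × 0.43 × 1.03 = 0.1550 m³/s
w_4 = (3.27 − 1.94)/2 = 0.665 m; q_4 = 0.41 × 0.68 × 0.665 = 0.1854 m³/s
w_5 = (3.84 − 2.92)/2 = 0.46 m; q_5 = 0.36 × 0.56 × 0.46 = 0.09274 m³/s
w_6 = (4.87 − 3.27)/2 = 0.8 m; q_6 = 0.31 × 0.46 × 0.8 = 0.1141 m³/s
w_7 = (4.87 − 3.84)/2 = 0.515 m; q_7 = 0.13 × 0.12 × 0.515 = 0.008034 m³/s
Q = Σ qᵢ = 0.6039 m³/s

0.604 m³/s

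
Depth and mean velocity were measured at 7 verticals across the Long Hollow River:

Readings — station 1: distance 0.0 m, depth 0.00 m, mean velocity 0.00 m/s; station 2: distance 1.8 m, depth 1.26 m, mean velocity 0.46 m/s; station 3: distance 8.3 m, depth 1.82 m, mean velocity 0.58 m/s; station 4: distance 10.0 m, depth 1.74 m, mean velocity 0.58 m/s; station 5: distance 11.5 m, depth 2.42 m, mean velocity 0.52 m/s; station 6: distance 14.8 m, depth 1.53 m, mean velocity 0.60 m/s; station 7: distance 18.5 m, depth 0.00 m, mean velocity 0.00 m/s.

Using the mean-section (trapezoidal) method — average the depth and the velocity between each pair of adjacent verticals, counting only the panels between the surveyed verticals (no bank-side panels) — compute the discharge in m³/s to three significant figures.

Panel 1-2: Δb = 1.8 m, d̄ = (0.00+1.26)/2 = 0.63, v̄ = (0.00+0.46)/2 = 0.23 → q = 1.8×0.63×0.23 = 0.2608 m³/s
Panel 2-3: Δb = 6.5 m, d̄ = (1.26+1.82)/2 = 1.54, v̄ = (0.46+0.58)/2 = 0.52 → q = 6.5×1.54×0.52 = 5.205 m³/s
Panel 3-4: Δb = 1.7 m, d̄ = (1.82+1.74)/2 = 1.78, v̄ = (0.58+0.58)/2 = 0.58 → q = 1.7×1.78×0.58 = 1.755 m³/s
Panel 4-5: Δb = 1.5 m, d̄ = (1.74+2.42)/2 = 2.08, v̄ = (0.58+0.52)/2 = 0.55 → q = 1.5×2.08×0.55 = 1.716 m³/s
Panel 5-6: Δb = 3.3 m, d̄ = (2.42+1.53)/2 = 1.975, v̄ = (0.52+0.60)/2 = 0.56 → q = 3.3×1.975×0.56 = 3.650 m³/s
Panel 6-7: Δb = 3.7 m, d̄ = (1.53+0.00)/2 = 0.765, v̄ = (0.60+0.00)/2 = 0.3 → q = 3.7×0.765×0.3 = 0.8492 m³/s
Q = Σ q = 13.44 m³/s

13.4 m³/s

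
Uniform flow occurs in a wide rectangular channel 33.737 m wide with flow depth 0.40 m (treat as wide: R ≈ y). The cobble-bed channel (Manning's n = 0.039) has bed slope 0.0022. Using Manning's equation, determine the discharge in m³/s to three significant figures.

A = b·y = 33.737 × 0.40 = 13.49 m²
Wide channel: R ≈ y = 0.40 m
Q = (1/n)·A·R^(2/3)·S^(1/2) = (1/0.039) × 13.49 × 0.4000^(2/3) × 0.0022^(1/2) = 8.811 m³/s

8.81 m³/s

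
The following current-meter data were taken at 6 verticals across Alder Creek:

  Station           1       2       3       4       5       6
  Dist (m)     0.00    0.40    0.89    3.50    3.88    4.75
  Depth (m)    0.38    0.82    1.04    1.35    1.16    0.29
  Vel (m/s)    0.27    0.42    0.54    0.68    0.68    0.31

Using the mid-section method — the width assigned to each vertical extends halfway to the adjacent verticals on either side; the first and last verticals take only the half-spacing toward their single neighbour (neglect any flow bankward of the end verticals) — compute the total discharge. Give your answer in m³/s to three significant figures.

2.95 m³/s

w_1 = (0.40 − 0.00)/2 = 0.2 m; q_1 = 0.27 × 0.38 × 0.2 = 0.02052 m³/s
w_2 = (0.89 − 0.00)/2 = 0.445 m; q_2 = 0.42 × 0.82 × 0.445 = 0.1533 m³/s
w_3 = (3.50 − 0.40)/2 = 1.55 m; q_3 = 0.54 × 1.04 × 1.55 = 0.8705 m³/s
w_4 = (3.88 − 0.89)/2 = 1.495 m; q_4 = 0.68 × 1.35 × 1.495 = 1.372 m³/s
w_5 = (4.75 − 3.50)/2 = 0.625 m; q_5 = 0.68 × 1.16 × 0.625 = 0.4930 m³/s
w_6 = (4.75 − 3.88)/2 = 0.435 m; q_6 = 0.31 × 0.29 × 0.435 = 0.03911 m³/s
Q = Σ qᵢ = 2.949 m³/s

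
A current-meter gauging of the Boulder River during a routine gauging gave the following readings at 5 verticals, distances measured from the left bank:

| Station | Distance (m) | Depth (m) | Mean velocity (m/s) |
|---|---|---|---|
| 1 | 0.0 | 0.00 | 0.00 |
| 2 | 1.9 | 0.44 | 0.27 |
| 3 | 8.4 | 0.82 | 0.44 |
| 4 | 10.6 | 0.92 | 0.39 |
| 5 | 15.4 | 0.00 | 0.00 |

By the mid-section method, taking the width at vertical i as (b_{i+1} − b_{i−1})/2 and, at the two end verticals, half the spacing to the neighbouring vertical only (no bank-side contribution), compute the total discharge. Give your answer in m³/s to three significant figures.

3.32 m³/s

w_2 = (8.4 − 0.0)/2 = 4.2 m; q_2 = 0.27 × 0.44 × 4.2 = 0.4990 m³/s
w_3 = (10.6 − 1.9)/2 = 4.35 m; q_3 = 0.44 × 0.82 × 4.35 = 1.569 m³/s
w_4 = (15.4 − 8.4)/2 = 3.5 m; q_4 = 0.39 × 0.92 × 3.5 = 1.256 m³/s
Stations 1, 5 contribute zero (depth or velocity is 0).
Q = Σ qᵢ = 3.324 m³/s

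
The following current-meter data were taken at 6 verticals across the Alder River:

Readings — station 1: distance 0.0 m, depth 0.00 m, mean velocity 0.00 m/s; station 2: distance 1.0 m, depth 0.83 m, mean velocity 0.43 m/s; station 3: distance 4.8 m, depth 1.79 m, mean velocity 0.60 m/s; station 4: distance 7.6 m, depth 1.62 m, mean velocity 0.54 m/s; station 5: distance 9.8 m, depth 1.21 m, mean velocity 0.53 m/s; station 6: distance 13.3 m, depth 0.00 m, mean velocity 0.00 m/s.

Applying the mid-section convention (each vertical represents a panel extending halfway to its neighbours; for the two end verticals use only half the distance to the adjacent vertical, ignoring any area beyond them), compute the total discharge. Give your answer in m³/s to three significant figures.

8.42 m³/s

w_2 = (4.8 − 0.0)/2 = 2.4 m; q_2 = 0.43 × 0.83 × 2.4 = 0.8566 m³/s
w_3 = (7.6 − 1.0)/2 = 3.3 m; q_3 = 0.60 × 1.79 × 3.3 = 3.544 m³/s
w_4 = (9.8 − 4.8)/2 = 2.5 m; q_4 = 0.54 × 1.62 × 2.5 = 2.187 m³/s
w_5 = (13.3 − 7.6)/2 = 2.85 m; q_5 = 0.53 × 1.21 × 2.85 = 1.828 m³/s
Stations 1, 6 contribute zero (depth or velocity is 0).
Q = Σ qᵢ = 8.415 m³/s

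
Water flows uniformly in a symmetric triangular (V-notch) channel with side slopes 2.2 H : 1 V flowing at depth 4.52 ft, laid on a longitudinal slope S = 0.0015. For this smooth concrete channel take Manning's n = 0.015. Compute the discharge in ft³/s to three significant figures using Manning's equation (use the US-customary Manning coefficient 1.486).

279 ft³/s

A = z·y² = 2.2×4.52² = 44.95 ft²
P = 2y√(1+z²) = 2×4.52×√(1+2.2²) = 21.85 ft
R = A/P = 44.95/21.85 = 2.057 ft
Q = (1.486/n)·A·R^(2/3)·S^(1/2) = (1.486/0.015) × 44.95 × 2.057^(2/3) × 0.0015^(1/2) = 279.0 ft³/s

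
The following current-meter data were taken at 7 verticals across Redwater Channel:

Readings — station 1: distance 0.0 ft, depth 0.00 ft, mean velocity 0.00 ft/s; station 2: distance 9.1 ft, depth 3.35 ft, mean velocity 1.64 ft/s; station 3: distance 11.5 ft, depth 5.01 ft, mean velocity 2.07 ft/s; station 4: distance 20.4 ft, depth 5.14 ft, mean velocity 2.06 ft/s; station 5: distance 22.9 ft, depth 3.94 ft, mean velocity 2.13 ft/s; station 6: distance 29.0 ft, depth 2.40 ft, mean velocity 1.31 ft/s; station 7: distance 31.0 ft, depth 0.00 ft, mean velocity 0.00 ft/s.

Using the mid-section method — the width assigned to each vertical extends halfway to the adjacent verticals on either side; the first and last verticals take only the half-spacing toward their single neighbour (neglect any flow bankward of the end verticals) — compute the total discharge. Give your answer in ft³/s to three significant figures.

w_2 = (11.5 − 0.0)/2 = 5.75 ft; q_2 = 1.64 × 3.35 × 5.75 = 31.59 ft³/s
w_3 = (20.4 − 9.1)/2 = 5.65 ft; q_3 = 2.07 × 5.01 × 5.65 = 58.59 ft³/s
w_4 = (22.9 − 11.5)/2 = 5.7 ft; q_4 = 2.06 × 5.14 × 5.7 = 60.35 ft³/s
w_5 = (29.0 − 20.4)/2 = 4.3 ft; q_5 = 2.13 × 3.94 × 4.3 = 36.09 ft³/s
w_6 = (31.0 − 22.9)/2 = 4.05 ft; q_6 = 1.31 × 2.40 × 4.05 = 12.73 ft³/s
Stations 1, 7 contribute zero (depth or velocity is 0).
Q = Σ qᵢ = 199.4 ft³/s

199 ft³/s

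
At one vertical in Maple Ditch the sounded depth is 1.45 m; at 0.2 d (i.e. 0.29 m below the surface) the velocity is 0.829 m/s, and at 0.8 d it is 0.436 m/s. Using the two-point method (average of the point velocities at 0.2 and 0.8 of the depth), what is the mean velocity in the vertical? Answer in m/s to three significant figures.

v̄ = (0.829 + 0.436) / 2 = 0.6325 m/s

0.633 m/s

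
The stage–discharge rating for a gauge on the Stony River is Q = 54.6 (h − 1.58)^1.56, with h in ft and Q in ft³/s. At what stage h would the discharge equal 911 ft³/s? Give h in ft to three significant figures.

h − h₀ = (Q/C)^(1/b) = (911/54.6)^(1/1.56) = 6.075 ft
h = 1.58 + 6.075 = 7.655 ft

7.65 ft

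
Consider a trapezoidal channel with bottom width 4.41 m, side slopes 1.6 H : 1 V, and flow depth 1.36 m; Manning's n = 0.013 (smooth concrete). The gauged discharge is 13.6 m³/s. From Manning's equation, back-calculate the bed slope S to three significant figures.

A = (b + z·y)·y = (4.41 + 1.6×1.36)×1.36 = 8.957 m²
P = b + 2y√(1+z²) = 4.41 + 2×1.36×√(1+1.6²) = 9.542 m
R = A/P = 8.957/9.542 = 0.9387 m
S = (Q·n / (1·A·R^(2/3)))² = (13.6×0.013 / (1×8.957×0.9587))² = 0.0004239

0.000424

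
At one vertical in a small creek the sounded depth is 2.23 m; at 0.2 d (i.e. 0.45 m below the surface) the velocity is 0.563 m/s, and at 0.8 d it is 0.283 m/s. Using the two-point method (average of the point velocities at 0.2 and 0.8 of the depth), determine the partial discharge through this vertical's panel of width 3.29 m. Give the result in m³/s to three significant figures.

v̄ = (0.563 + 0.283) / 2 = 0.4230 m/s
q = v̄ × d × w = 0.4230 × 2.23 × 3.29 = 3.103 m³/s

3.10 m³/s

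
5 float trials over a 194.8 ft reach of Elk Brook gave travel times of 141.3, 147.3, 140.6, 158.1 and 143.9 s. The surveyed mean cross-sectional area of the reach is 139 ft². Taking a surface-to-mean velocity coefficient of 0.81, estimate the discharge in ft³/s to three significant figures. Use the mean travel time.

t̄ = (141.3 + 147.3 + 140.6 + 158.1 + 143.9) / 5 = 146.24 s
v_surface = L / t̄ = 194.8 / 146.24 = 1.332 ft/s
v_mean = 0.81 × 1.332 = 1.079 ft/s
Q = A × v_mean = 139 × 1.079 = 150.0 ft³/s

150 ft³/s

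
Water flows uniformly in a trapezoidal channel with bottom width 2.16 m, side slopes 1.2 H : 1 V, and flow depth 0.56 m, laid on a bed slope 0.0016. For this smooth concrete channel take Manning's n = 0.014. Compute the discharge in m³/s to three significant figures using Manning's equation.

2.48 m³/s

A = (b + z·y)·y = (2.16 + 1.2×0.56)×0.56 = 1.586 m²
P = b + 2y√(1+z²) = 2.16 + 2×0.56×√(1+1.2²) = 3.909 m
R = A/P = 1.586/3.909 = 0.4057 m
Q = (1/n)·A·R^(2/3)·S^(1/2) = (1/0.014) × 1.586 × 0.4057^(2/3) × 0.0016^(1/2) = 2.483 m³/s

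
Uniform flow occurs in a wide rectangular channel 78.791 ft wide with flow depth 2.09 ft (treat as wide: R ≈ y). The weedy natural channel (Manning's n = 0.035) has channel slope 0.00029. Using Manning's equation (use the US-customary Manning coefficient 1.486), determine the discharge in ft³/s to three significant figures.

195 ft³/s

A = b·y = 78.791 × 2.09 = 164.7 ft²
Wide channel: R ≈ y = 2.09 ft
Q = (1.486/n)·A·R^(2/3)·S^(1/2) = (1.486/0.035) × 164.7 × 2.090^(2/3) × 0.00029^(1/2) = 194.6 ft³/s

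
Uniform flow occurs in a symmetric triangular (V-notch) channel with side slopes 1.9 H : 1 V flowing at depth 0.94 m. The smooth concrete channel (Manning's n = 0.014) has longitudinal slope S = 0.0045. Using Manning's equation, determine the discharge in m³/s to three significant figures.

A = z·y² = 1.9×0.94² = 1.679 m²
P = 2y√(1+z²) = 2×0.94×√(1+1.9²) = 4.037 m
R = A/P = 1.679/4.037 = 0.4159 m
Q = (1/n)·A·R^(2/3)·S^(1/2) = (1/0.014) × 1.679 × 0.4159^(2/3) × 0.0045^(1/2) = 4.482 m³/s

4.48 m³/s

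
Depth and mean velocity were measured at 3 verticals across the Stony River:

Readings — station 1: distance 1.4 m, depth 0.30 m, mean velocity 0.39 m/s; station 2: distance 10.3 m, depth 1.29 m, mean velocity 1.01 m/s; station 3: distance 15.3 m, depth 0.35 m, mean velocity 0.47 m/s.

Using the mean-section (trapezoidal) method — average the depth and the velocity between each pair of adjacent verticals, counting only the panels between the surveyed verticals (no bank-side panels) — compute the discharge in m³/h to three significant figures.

Panel 1-2: Δb = 8.9 m, d̄ = (0.30+1.29)/2 = 0.795, v̄ = (0.39+1.01)/2 = 0.7 → q = 8.9×0.795×0.7 = 4.953 m³/s
Panel 2-3: Δb = 5 m, d̄ = (1.29+0.35)/2 = 0.82, v̄ = (1.01+0.47)/2 = 0.74 → q = 5×0.82×0.74 = 3.034 m³/s
Q = Σ q = 7.987 m³/s
= 7.987 × 3600 = 28750 m³/h

28800 m³/h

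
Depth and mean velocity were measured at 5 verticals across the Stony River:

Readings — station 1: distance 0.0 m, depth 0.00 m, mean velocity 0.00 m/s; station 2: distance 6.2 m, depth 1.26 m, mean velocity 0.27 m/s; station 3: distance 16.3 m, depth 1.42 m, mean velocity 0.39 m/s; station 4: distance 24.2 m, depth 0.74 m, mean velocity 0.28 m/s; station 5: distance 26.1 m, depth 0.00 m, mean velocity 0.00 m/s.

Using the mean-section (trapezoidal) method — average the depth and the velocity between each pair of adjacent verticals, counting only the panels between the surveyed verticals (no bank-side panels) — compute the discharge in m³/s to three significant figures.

Panel 1-2: Δb = 6.2 m, d̄ = (0.00+1.26)/2 = 0.63, v̄ = (0.00+0.27)/2 = 0.135 → q = 6.2×0.63×0.135 = 0.5273 m³/s
Panel 2-3: Δb = 10.1 m, d̄ = (1.26+1.42)/2 = 1.34, v̄ = (0.27+0.39)/2 = 0.33 → q = 10.1×1.34×0.33 = 4.466 m³/s
Panel 3-4: Δb = 7.9 m, d̄ = (1.42+0.74)/2 = 1.08, v̄ = (0.39+0.28)/2 = 0.335 → q = 7.9×1.08×0.335 = 2.858 m³/s
Panel 4-5: Δb = 1.9 m, d̄ = (0.74+0.00)/2 = 0.37, v̄ = (0.28+0.00)/2 = 0.14 → q = 1.9×0.37×0.14 = 0.09842 m³/s
Q = Σ q = 7.950 m³/s

7.95 m³/s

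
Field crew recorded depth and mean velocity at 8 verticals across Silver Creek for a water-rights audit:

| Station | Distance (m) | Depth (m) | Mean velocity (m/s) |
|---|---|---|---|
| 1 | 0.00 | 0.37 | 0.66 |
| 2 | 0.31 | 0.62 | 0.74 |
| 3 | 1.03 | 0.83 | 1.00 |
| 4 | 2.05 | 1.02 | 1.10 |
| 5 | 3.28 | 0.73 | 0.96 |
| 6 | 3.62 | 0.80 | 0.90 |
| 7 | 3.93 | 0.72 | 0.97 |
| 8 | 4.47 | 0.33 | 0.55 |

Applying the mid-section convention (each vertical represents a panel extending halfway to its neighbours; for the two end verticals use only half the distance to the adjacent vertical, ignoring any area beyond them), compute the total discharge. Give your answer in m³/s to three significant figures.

w_1 = (0.31 − 0.00)/2 = 0.155 m; q_1 = 0.66 × 0.37 × 0.155 = 0.03785 m³/s
w_2 = (1.03 − 0.00)/2 = 0.515 m; q_2 = 0.74 × 0.62 × 0.515 = 0.2363 m³/s
w_3 = (2.05 − 0.31)/2 = 0.87 m; q_3 = 1.00 × 0.83 × 0.87 = 0.7221 m³/s
w_4 = (3.28 − 1.03)/2 = 1.125 m; q_4 = 1.10 × 1.02 × 1.125 = 1.262 m³/s
w_5 = (3.62 − 2.05)/2 = 0.785 m; q_5 = 0.96 × 0.73 × 0.785 = 0.5501 m³/s
w_6 = (3.93 − 3.28)/2 = 0.325 m; q_6 = 0.90 × 0.80 × 0.325 = 0.2340 m³/s
w_7 = (4.47 − 3.62)/2 = 0.425 m; q_7 = 0.97 × 0.72 × 0.425 = 0.2968 m³/s
w_8 = (4.47 − 3.93)/2 = 0.27 m; q_8 = 0.55 × 0.33 × 0.27 = 0.04901 m³/s
Q = Σ qᵢ = 3.388 m³/s

3.39 m³/s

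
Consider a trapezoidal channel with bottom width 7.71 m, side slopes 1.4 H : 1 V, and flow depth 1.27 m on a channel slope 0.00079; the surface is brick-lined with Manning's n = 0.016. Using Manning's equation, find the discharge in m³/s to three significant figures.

21.1 m³/s

A = (b + z·y)·y = (7.71 + 1.4×1.27)×1.27 = 12.05 m²
P = b + 2y√(1+z²) = 7.71 + 2×1.27×√(1+1.4²) = 12.08 m
R = A/P = 12.05/12.08 = 0.9975 m
Q = (1/n)·A·R^(2/3)·S^(1/2) = (1/0.016) × 12.05 × 0.9975^(2/3) × 0.00079^(1/2) = 21.13 m³/s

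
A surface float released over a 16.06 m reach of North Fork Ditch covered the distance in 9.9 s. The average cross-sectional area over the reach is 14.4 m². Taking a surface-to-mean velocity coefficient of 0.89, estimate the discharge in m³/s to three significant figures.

v_surface = L / t̄ = 16.06 / 9.9 = 1.622 m/s
v_mean = 0.89 × 1.622 = 1.444 m/s
Q = A × v_mean = 14.4 × 1.444 = 20.79 m³/s

20.8 m³/s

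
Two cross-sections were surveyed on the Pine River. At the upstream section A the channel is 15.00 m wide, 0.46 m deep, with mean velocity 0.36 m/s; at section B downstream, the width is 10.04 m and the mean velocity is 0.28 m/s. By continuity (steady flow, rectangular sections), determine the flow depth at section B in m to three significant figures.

0.884 m

Q = A₁V₁ = (15.00×0.46) × 0.36 = 2.484 m³/s
d₂ = Q/(b₂ V₂) = 2.484/(10.04×0.28) = 0.8836 m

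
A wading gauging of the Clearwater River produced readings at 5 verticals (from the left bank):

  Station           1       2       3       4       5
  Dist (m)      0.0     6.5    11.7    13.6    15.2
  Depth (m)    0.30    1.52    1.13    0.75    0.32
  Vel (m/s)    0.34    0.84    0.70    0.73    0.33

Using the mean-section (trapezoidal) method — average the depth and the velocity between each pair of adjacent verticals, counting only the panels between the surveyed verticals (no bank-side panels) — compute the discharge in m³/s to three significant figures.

10.5 m³/s

Panel 1-2: Δb = 6.5 m, d̄ = (0.30+1.52)/2 = 0.91, v̄ = (0.34+0.84)/2 = 0.59 → q = 6.5×0.91×0.59 = 3.490 m³/s
Panel 2-3: Δb = 5.2 m, d̄ = (1.52+1.13)/2 = 1.325, v̄ = (0.84+0.70)/2 = 0.77 → q = 5.2×1.325×0.77 = 5.305 m³/s
Panel 3-4: Δb = 1.9 m, d̄ = (1.13+0.75)/2 = 0.94, v̄ = (0.70+0.73)/2 = 0.715 → q = 1.9×0.94×0.715 = 1.277 m³/s
Panel 4-5: Δb = 1.6 m, d̄ = (0.75+0.32)/2 = 0.535, v̄ = (0.73+0.33)/2 = 0.53 → q = 1.6×0.535×0.53 = 0.4537 m³/s
Q = Σ q = 10.53 m³/s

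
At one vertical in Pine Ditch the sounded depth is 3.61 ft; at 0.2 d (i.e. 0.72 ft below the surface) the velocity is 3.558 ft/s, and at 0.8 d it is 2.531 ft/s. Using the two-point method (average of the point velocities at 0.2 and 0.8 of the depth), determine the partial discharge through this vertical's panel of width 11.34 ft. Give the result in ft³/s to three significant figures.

v̄ = (3.558 + 2.531) / 2 = 3.045 ft/s
q = v̄ × d × w = 3.045 × 3.61 × 11.34 = 124.6 ft³/s

125 ft³/s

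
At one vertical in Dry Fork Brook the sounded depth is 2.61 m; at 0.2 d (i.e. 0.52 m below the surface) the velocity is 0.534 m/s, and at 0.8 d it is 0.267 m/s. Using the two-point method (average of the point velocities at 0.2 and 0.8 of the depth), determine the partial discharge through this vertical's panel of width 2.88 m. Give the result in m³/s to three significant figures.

v̄ = (0.534 + 0.267) / 2 = 0.4005 m/s
q = v̄ × d × w = 0.4005 × 2.61 × 2.88 = 3.010 m³/s

3.01 m³/s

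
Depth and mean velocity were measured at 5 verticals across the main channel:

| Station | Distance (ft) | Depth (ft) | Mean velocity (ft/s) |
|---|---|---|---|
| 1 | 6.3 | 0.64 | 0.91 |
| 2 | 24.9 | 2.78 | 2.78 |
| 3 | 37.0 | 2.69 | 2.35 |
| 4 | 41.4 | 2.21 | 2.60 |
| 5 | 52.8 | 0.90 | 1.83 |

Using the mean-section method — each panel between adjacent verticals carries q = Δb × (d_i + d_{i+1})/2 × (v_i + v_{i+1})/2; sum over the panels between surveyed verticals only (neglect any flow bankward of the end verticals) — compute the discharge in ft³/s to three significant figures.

210 ft³/s

Panel 1-2: Δb = 18.6 ft, d̄ = (0.64+2.78)/2 = 1.71, v̄ = (0.91+2.78)/2 = 1.845 → q = 18.6×1.71×1.845 = 58.68 ft³/s
Panel 2-3: Δb = 12.1 ft, d̄ = (2.78+2.69)/2 = 2.735, v̄ = (2.78+2.35)/2 = 2.565 → q = 12.1×2.735×2.565 = 84.88 ft³/s
Panel 3-4: Δb = 4.4 ft, d̄ = (2.69+2.21)/2 = 2.45, v̄ = (2.35+2.60)/2 = 2.475 → q = 4.4×2.45×2.475 = 26.68 ft³/s
Panel 4-5: Δb = 11.4 ft, d̄ = (2.21+0.90)/2 = 1.555, v̄ = (2.60+1.83)/2 = 2.215 → q = 11.4×1.555×2.215 = 39.27 ft³/s
Q = Σ q = 209.5 ft³/s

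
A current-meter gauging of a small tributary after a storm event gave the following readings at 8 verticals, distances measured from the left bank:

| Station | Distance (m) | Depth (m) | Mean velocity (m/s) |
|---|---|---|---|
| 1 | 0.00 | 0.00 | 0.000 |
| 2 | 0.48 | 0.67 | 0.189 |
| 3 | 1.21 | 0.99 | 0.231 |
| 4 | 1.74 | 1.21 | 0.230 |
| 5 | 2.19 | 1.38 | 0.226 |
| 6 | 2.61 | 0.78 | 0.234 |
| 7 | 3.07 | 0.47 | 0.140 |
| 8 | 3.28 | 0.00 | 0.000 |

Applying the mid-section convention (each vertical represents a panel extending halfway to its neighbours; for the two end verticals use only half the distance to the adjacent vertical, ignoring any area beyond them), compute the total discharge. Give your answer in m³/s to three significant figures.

0.595 m³/s

w_2 = (1.21 − 0.00)/2 = 0.605 m; q_2 = 0.189 × 0.67 × 0.605 = 0.07661 m³/s
w_3 = (1.74 − 0.48)/2 = 0.63 m; q_3 = 0.231 × 0.99 × 0.63 = 0.1441 m³/s
w_4 = (2.19 − 1.21)/2 = 0.49 m; q_4 = 0.230 × 1.21 × 0.49 = 0.1364 m³/s
w_5 = (2.61 − 1.74)/2 = 0.435 m; q_5 = 0.226 × 1.38 × 0.435 = 0.1357 m³/s
w_6 = (3.07 − 2.19)/2 = 0.44 m; q_6 = 0.234 × 0.78 × 0.44 = 0.08031 m³/s
w_7 = (3.28 − 2.61)/2 = 0.335 m; q_7 = 0.140 × 0.47 × 0.335 = 0.02204 m³/s
Stations 1, 8 contribute zero (depth or velocity is 0).
Q = Σ qᵢ = 0.5951 m³/s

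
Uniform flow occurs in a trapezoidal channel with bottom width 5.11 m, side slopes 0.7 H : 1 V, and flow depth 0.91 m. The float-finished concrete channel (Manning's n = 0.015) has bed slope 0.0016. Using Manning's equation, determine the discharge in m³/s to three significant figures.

11.1 m³/s

A = (b + z·y)·y = (5.11 + 0.7×0.91)×0.91 = 5.230 m²
P = b + 2y√(1+z²) = 5.11 + 2×0.91×√(1+0.7²) = 7.332 m
R = A/P = 5.230/7.332 = 0.7133 m
Q = (1/n)·A·R^(2/3)·S^(1/2) = (1/0.015) × 5.230 × 0.7133^(2/3) × 0.0016^(1/2) = 11.13 m³/s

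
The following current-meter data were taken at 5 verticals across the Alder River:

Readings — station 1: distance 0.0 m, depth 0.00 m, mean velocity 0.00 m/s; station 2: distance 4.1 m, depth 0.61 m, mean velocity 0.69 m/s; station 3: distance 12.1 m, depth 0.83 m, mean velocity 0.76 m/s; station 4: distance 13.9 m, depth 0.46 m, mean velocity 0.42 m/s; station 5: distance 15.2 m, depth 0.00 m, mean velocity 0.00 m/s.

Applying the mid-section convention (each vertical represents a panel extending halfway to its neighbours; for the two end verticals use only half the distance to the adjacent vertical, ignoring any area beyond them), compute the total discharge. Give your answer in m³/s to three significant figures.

w_2 = (12.1 − 0.0)/2 = 6.05 m; q_2 = 0.69 × 0.61 × 6.05 = 2.546 m³/s
w_3 = (13.9 − 4.1)/2 = 4.9 m; q_3 = 0.76 × 0.83 × 4.9 = 3.091 m³/s
w_4 = (15.2 − 12.1)/2 = 1.55 m; q_4 = 0.42 × 0.46 × 1.55 = 0.2995 m³/s
Stations 1, 5 contribute zero (depth or velocity is 0).
Q = Σ qᵢ = 5.937 m³/s

5.94 m³/s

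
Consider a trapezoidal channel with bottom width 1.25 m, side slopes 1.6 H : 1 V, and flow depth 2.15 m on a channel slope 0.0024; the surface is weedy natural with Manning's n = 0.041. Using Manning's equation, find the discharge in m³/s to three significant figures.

A = (b + z·y)·y = (1.25 + 1.6×2.15)×2.15 = 10.08 m²
P = b + 2y√(1+z²) = 1.25 + 2×2.15×√(1+1.6²) = 9.363 m
R = A/P = 10.08/9.363 = 1.077 m
Q = (1/n)·A·R^(2/3)·S^(1/2) = (1/0.041) × 10.08 × 1.077^(2/3) × 0.0024^(1/2) = 12.66 m³/s

12.7 m³/s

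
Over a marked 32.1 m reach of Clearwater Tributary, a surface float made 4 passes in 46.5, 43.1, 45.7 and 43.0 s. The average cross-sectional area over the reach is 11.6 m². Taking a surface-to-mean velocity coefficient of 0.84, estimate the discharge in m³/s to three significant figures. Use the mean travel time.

7.02 m³/s

t̄ = (46.5 + 43.1 + 45.7 + 43.0) / 4 = 44.575 s
v_surface = L / t̄ = 32.1 / 44.575 = 0.7201 m/s
v_mean = 0.84 × 0.7201 = 0.6049 m/s
Q = A × v_mean = 11.6 × 0.6049 = 7.017 m³/s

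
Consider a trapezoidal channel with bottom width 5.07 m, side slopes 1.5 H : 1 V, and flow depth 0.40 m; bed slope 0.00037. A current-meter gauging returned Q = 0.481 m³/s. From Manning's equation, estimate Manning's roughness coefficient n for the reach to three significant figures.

A = (b + z·y)·y = (5.07 + 1.5×0.40)×0.40 = 2.268 m²
P = b + 2y√(1+z²) = 5.07 + 2×0.40×√(1+1.5²) = 6.512 m
R = A/P = 2.268/6.512 = 0.3483 m
n = (1/Q)·A·R^(2/3)·S^(1/2) = (1/0.481) × 2.268 × 0.4950 × 0.01924 = 0.04490

0.0449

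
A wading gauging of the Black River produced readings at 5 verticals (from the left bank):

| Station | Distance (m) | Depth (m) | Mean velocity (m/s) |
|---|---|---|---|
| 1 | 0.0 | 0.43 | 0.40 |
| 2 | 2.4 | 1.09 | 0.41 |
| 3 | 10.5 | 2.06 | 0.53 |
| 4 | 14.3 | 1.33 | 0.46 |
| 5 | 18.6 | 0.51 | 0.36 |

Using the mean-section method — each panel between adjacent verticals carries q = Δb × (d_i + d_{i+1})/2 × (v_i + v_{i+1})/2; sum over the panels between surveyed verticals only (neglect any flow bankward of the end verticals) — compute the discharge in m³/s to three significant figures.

Panel 1-2: Δb = 2.4 m, d̄ = (0.43+1.09)/2 = 0.76, v̄ = (0.40+0.41)/2 = 0.405 → q = 2.4×0.76×0.405 = 0.7387 m³/s
Panel 2-3: Δb = 8.1 m, d̄ = (1.09+2.06)/2 = 1.575, v̄ = (0.41+0.53)/2 = 0.47 → q = 8.1×1.575×0.47 = 5.996 m³/s
Panel 3-4: Δb = 3.8 m, d̄ = (2.06+1.33)/2 = 1.695, v̄ = (0.53+0.46)/2 = 0.495 → q = 3.8×1.695×0.495 = 3.188 m³/s
Panel 4-5: Δb = 4.3 m, d̄ = (1.33+0.51)/2 = 0.92, v̄ = (0.46+0.36)/2 = 0.41 → q = 4.3×0.92×0.41 = 1.622 m³/s
Q = Σ q = 11.55 m³/s

11.5 m³/s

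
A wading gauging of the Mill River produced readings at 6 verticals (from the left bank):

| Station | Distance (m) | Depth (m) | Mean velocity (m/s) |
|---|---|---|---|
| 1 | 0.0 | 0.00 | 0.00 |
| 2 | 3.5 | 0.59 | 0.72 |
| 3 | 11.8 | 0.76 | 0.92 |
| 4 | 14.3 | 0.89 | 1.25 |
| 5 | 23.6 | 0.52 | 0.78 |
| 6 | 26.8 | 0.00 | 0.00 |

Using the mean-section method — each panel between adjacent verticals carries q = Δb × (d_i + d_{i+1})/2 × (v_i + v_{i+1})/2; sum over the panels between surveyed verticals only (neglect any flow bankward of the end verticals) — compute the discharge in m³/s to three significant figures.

Panel 1-2: Δb = 3.5 m, d̄ = (0.00+0.59)/2 = 0.295, v̄ = (0.00+0.72)/2 = 0.36 → q = 3.5×0.295×0.36 = 0.3717 m³/s
Panel 2-3: Δb = 8.3 m, d̄ = (0.59+0.76)/2 = 0.675, v̄ = (0.72+0.92)/2 = 0.82 → q = 8.3×0.675×0.82 = 4.594 m³/s
Panel 3-4: Δb = 2.5 m, d̄ = (0.76+0.89)/2 = 0.825, v̄ = (0.92+1.25)/2 = 1.085 → q = 2.5×0.825×1.085 = 2.238 m³/s
Panel 4-5: Δb = 9.3 m, d̄ = (0.89+0.52)/2 = 0.705, v̄ = (1.25+0.78)/2 = 1.015 → q = 9.3×0.705×1.015 = 6.655 m³/s
Panel 5-6: Δb = 3.2 m, d̄ = (0.52+0.00)/2 = 0.26, v̄ = (0.78+0.00)/2 = 0.39 → q = 3.2×0.26×0.39 = 0.3245 m³/s
Q = Σ q = 14.18 m³/s

14.2 m³/s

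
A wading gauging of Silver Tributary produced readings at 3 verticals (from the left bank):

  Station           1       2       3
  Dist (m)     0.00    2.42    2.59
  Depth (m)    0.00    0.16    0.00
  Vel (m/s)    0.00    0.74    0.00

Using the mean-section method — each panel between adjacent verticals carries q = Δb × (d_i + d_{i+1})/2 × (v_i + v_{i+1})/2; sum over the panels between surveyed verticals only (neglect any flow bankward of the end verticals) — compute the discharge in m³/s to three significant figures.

0.0767 m³/s

Panel 1-2: Δb = 2.42 m, d̄ = (0.00+0.16)/2 = 0.08, v̄ = (0.00+0.74)/2 = 0.37 → q = 2.42×0.08×0.37 = 0.07163 m³/s
Panel 2-3: Δb = 0.17 m, d̄ = (0.16+0.00)/2 = 0.08, v̄ = (0.74+0.00)/2 = 0.37 → q = 0.17×0.08×0.37 = 0.005032 m³/s
Q = Σ q = 0.07666 m³/s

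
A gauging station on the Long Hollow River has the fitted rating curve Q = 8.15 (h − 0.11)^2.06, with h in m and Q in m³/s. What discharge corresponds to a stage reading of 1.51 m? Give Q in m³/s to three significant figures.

Q = 8.15 × (1.51 − 0.11)^2.06 = 8.15 × 1.4^2.06 = 16.30 m³/s

16.3 m³/s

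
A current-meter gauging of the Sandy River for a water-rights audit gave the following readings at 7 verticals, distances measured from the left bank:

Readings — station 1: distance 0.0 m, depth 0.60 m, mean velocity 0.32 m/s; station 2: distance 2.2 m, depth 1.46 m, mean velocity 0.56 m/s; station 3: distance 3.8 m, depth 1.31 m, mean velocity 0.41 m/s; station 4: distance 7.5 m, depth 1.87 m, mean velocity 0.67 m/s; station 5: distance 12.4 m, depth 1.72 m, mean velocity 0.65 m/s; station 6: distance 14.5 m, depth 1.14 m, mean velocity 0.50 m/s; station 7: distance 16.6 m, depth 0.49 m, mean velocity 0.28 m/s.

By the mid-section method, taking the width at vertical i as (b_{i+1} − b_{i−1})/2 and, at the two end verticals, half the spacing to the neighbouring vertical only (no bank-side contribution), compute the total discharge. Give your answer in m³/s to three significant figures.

w_1 = (2.2 − 0.0)/2 = 1.1 m; q_1 = 0.32 × 0.60 × 1.1 = 0.2112 m³/s
w_2 = (3.8 − 0.0)/2 = 1.9 m; q_2 = 0.56 × 1.46 × 1.9 = 1.553 m³/s
w_3 = (7.5 − 2.2)/2 = 2.65 m; q_3 = 0.41 × 1.31 × 2.65 = 1.423 m³/s
w_4 = (12.4 − 3.8)/2 = 4.3 m; q_4 = 0.67 × 1.87 × 4.3 = 5.387 m³/s
w_5 = (14.5 − 7.5)/2 = 3.5 m; q_5 = 0.65 × 1.72 × 3.5 = 3.913 m³/s
w_6 = (16.6 − 12.4)/2 = 2.1 m; q_6 = 0.50 × 1.14 × 2.1 = 1.197 m³/s
w_7 = (16.6 − 14.5)/2 = 1.05 m; q_7 = 0.28 × 0.49 × 1.05 = 0.1441 m³/s
Q = Σ qᵢ = 13.83 m³/s

13.8 m³/s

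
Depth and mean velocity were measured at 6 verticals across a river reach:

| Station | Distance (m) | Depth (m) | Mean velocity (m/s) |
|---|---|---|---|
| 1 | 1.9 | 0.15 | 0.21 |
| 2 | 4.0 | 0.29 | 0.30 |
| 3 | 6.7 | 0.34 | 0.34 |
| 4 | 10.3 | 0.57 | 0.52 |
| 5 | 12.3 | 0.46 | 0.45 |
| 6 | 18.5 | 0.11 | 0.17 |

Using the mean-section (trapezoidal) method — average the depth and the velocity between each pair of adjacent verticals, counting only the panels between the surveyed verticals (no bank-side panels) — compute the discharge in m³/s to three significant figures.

Panel 1-2: Δb = 2.1 m, d̄ = (0.15+0.29)/2 = 0.22, v̄ = (0.21+0.30)/2 = 0.255 → q = 2.1×0.22×0.255 = 0.1178 m³/s
Panel 2-3: Δb = 2.7 m, d̄ = (0.29+0.34)/2 = 0.315, v̄ = (0.30+0.34)/2 = 0.32 → q = 2.7×0.315×0.32 = 0.2722 m³/s
Panel 3-4: Δb = 3.6 m, d̄ = (0.34+0.57)/2 = 0.455, v̄ = (0.34+0.52)/2 = 0.43 → q = 3.6×0.455×0.43 = 0.7043 m³/s
Panel 4-5: Δb = 2 m, d̄ = (0.57+0.46)/2 = 0.515, v̄ = (0.52+0.45)/2 = 0.485 → q = 2×0.515×0.485 = 0.4996 m³/s
Panel 5-6: Δb = 6.2 m, d̄ = (0.46+0.11)/2 = 0.285, v̄ = (0.45+0.17)/2 = 0.31 → q = 6.2×0.285×0.31 = 0.5478 m³/s
Q = Σ q = 2.142 m³/s

2.14 m³/s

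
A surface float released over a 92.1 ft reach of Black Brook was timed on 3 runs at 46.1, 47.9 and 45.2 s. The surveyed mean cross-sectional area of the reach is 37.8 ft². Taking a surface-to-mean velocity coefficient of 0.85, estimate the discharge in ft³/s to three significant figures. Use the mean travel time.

t̄ = (46.1 + 47.9 + 45.2) / 3 = 46.4 s
v_surface = L / t̄ = 92.1 / 46.4 = 1.985 ft/s
v_mean = 0.85 × 1.985 = 1.687 ft/s
Q = A × v_mean = 37.8 × 1.687 = 63.78 ft³/s

63.8 ft³/s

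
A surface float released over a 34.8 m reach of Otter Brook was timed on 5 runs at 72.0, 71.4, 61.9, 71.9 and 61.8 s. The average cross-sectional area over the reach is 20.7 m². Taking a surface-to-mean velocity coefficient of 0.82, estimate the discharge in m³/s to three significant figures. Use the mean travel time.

t̄ = (72.0 + 71.4 + 61.9 + 71.9 + 61.8) / 5 = 67.8 s
v_surface = L / t̄ = 34.8 / 67.8 = 0.5133 m/s
v_mean = 0.82 × 0.5133 = 0.4209 m/s
Q = A × v_mean = 20.7 × 0.4209 = 8.712 m³/s

8.71 m³/s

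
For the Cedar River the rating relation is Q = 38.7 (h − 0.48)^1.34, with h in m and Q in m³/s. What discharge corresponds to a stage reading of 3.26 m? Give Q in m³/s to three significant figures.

Q = 38.7 × (3.26 − 0.48)^1.34 = 38.7 × 2.78^1.34 = 152.3 m³/s

152 m³/s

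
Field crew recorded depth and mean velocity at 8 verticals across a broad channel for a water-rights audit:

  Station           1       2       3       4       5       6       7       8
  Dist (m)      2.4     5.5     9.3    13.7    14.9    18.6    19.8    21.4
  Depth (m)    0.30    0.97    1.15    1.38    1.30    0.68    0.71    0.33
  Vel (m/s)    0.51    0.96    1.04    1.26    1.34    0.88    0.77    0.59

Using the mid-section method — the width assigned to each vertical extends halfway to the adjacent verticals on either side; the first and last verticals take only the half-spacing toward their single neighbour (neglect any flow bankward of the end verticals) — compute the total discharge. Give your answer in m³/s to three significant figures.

w_1 = (5.5 − 2.4)/2 = 1.55 m; q_1 = 0.51 × 0.30 × 1.55 = 0.2372 m³/s
w_2 = (9.3 − 2.4)/2 = 3.45 m; q_2 = 0.96 × 0.97 × 3.45 = 3.213 m³/s
w_3 = (13.7 − 5.5)/2 = 4.1 m; q_3 = 1.04 × 1.15 × 4.1 = 4.904 m³/s
w_4 = (14.9 − 9.3)/2 = 2.8 m; q_4 = 1.26 × 1.38 × 2.8 = 4.869 m³/s
w_5 = (18.6 − 13.7)/2 = 2.45 m; q_5 = 1.34 × 1.30 × 2.45 = 4.268 m³/s
w_6 = (19.8 − 14.9)/2 = 2.45 m; q_6 = 0.88 × 0.68 × 2.45 = 1.466 m³/s
w_7 = (21.4 − 18.6)/2 = 1.4 m; q_7 = 0.77 × 0.71 × 1.4 = 0.7654 m³/s
w_8 = (21.4 − 19.8)/2 = 0.8 m; q_8 = 0.59 × 0.33 × 0.8 = 0.1558 m³/s
Q = Σ qᵢ = 19.88 m³/s

19.9 m³/s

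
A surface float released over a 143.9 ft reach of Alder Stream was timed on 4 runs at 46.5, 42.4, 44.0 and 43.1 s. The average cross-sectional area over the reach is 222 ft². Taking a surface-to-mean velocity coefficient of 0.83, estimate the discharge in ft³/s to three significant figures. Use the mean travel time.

603 ft³/s

t̄ = (46.5 + 42.4 + 44.0 + 43.1) / 4 = 44 s
v_surface = L / t̄ = 143.9 / 44 = 3.270 ft/s
v_mean = 0.83 × 3.270 = 2.714 ft/s
Q = A × v_mean = 222 × 2.714 = 602.6 ft³/s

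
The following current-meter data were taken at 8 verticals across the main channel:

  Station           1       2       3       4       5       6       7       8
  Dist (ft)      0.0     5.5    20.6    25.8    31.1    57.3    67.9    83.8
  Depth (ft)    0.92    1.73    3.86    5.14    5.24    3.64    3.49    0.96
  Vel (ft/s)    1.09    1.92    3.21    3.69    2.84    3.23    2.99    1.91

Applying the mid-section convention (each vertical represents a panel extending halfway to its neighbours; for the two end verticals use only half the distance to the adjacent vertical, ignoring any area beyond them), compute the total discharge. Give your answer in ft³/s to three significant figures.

w_1 = (5.5 − 0.0)/2 = 2.75 ft; q_1 = 1.09 × 0.92 × 2.75 = 2.758 ft³/s
w_2 = (20.6 − 0.0)/2 = 10.3 ft; q_2 = 1.92 × 1.73 × 10.3 = 34.21 ft³/s
w_3 = (25.8 − 5.5)/2 = 10.15 ft; q_3 = 3.21 × 3.86 × 10.15 = 125.8 ft³/s
w_4 = (31.1 − 20.6)/2 = 5.25 ft; q_4 = 3.69 × 5.14 × 5.25 = 99.57 ft³/s
w_5 = (57.3 − 25.8)/2 = 15.75 ft; q_5 = 2.84 × 5.24 × 15.75 = 234.4 ft³/s
w_6 = (67.9 − 31.1)/2 = 18.4 ft; q_6 = 3.23 × 3.64 × 18.4 = 216.3 ft³/s
w_7 = (83.8 − 57.3)/2 = 13.25 ft; q_7 = 2.99 × 3.49 × 13.25 = 138.3 ft³/s
w_8 = (83.8 − 67.9)/2 = 7.95 ft; q_8 = 1.91 × 0.96 × 7.95 = 14.58 ft³/s
Q = Σ qᵢ = 865.9 ft³/s

866 ft³/s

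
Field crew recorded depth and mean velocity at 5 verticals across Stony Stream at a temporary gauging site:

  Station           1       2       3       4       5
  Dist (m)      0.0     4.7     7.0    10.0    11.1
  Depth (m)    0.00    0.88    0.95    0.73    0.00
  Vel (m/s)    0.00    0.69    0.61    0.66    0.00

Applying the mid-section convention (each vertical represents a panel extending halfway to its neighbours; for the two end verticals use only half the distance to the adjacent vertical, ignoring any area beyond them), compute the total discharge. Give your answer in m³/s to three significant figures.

4.65 m³/s

w_2 = (7.0 − 0.0)/2 = 3.5 m; q_2 = 0.69 × 0.88 × 3.5 = 2.125 m³/s
w_3 = (10.0 − 4.7)/2 = 2.65 m; q_3 = 0.61 × 0.95 × 2.65 = 1.536 m³/s
w_4 = (11.1 − 7.0)/2 = 2.05 m; q_4 = 0.66 × 0.73 × 2.05 = 0.9877 m³/s
Stations 1, 5 contribute zero (depth or velocity is 0).
Q = Σ qᵢ = 4.649 m³/s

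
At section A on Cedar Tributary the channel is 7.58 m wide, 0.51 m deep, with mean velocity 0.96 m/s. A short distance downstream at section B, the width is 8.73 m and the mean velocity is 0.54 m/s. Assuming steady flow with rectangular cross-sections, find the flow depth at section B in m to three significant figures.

Q = A₁V₁ = (7.58×0.51) × 0.96 = 3.711 m³/s
d₂ = Q/(b₂ V₂) = 3.711/(8.73×0.54) = 0.7872 m

0.787 m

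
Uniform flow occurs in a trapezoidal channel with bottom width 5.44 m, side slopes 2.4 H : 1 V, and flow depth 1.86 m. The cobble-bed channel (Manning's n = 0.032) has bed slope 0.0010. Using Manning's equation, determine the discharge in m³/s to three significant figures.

20.8 m³/s

A = (b + z·y)·y = (5.44 + 2.4×1.86)×1.86 = 18.42 m²
P = b + 2y√(1+z²) = 5.44 + 2×1.86×√(1+2.4²) = 15.11 m
R = A/P = 18.42/15.11 = 1.219 m
Q = (1/n)·A·R^(2/3)·S^(1/2) = (1/0.032) × 18.42 × 1.219^(2/3) × 0.0010^(1/2) = 20.77 m³/s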